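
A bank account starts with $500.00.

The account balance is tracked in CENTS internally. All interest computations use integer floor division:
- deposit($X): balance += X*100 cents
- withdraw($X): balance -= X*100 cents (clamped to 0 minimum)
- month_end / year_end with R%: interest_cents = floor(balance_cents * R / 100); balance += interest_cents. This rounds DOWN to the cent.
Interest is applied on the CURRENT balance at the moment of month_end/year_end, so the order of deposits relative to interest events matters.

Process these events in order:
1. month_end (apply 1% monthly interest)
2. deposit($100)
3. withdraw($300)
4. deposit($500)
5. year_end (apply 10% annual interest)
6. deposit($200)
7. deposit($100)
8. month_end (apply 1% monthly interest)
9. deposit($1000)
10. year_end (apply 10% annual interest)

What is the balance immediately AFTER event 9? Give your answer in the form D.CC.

After 1 (month_end (apply 1% monthly interest)): balance=$505.00 total_interest=$5.00
After 2 (deposit($100)): balance=$605.00 total_interest=$5.00
After 3 (withdraw($300)): balance=$305.00 total_interest=$5.00
After 4 (deposit($500)): balance=$805.00 total_interest=$5.00
After 5 (year_end (apply 10% annual interest)): balance=$885.50 total_interest=$85.50
After 6 (deposit($200)): balance=$1085.50 total_interest=$85.50
After 7 (deposit($100)): balance=$1185.50 total_interest=$85.50
After 8 (month_end (apply 1% monthly interest)): balance=$1197.35 total_interest=$97.35
After 9 (deposit($1000)): balance=$2197.35 total_interest=$97.35

Answer: 2197.35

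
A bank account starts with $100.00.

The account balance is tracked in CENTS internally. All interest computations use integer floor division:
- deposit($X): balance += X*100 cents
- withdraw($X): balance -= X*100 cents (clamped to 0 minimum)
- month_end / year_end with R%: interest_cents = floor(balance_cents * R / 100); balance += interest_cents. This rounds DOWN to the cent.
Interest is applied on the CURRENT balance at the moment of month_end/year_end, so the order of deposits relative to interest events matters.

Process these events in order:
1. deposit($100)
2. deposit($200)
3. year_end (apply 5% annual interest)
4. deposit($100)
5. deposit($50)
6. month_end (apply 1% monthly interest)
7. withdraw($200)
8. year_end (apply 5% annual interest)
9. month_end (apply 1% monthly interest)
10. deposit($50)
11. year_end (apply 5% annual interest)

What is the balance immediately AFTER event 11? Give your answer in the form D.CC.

Answer: 470.84

Derivation:
After 1 (deposit($100)): balance=$200.00 total_interest=$0.00
After 2 (deposit($200)): balance=$400.00 total_interest=$0.00
After 3 (year_end (apply 5% annual interest)): balance=$420.00 total_interest=$20.00
After 4 (deposit($100)): balance=$520.00 total_interest=$20.00
After 5 (deposit($50)): balance=$570.00 total_interest=$20.00
After 6 (month_end (apply 1% monthly interest)): balance=$575.70 total_interest=$25.70
After 7 (withdraw($200)): balance=$375.70 total_interest=$25.70
After 8 (year_end (apply 5% annual interest)): balance=$394.48 total_interest=$44.48
After 9 (month_end (apply 1% monthly interest)): balance=$398.42 total_interest=$48.42
After 10 (deposit($50)): balance=$448.42 total_interest=$48.42
After 11 (year_end (apply 5% annual interest)): balance=$470.84 total_interest=$70.84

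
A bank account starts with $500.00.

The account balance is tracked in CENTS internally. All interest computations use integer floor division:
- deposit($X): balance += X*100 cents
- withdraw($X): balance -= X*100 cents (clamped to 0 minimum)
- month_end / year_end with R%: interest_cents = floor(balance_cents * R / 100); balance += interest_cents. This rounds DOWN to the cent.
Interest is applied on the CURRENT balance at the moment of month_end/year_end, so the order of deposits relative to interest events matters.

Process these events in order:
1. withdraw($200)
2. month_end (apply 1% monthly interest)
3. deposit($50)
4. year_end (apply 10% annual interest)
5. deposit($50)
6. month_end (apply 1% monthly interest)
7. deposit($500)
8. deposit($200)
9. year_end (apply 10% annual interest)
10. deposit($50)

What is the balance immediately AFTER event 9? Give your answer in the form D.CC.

Answer: 1256.94

Derivation:
After 1 (withdraw($200)): balance=$300.00 total_interest=$0.00
After 2 (month_end (apply 1% monthly interest)): balance=$303.00 total_interest=$3.00
After 3 (deposit($50)): balance=$353.00 total_interest=$3.00
After 4 (year_end (apply 10% annual interest)): balance=$388.30 total_interest=$38.30
After 5 (deposit($50)): balance=$438.30 total_interest=$38.30
After 6 (month_end (apply 1% monthly interest)): balance=$442.68 total_interest=$42.68
After 7 (deposit($500)): balance=$942.68 total_interest=$42.68
After 8 (deposit($200)): balance=$1142.68 total_interest=$42.68
After 9 (year_end (apply 10% annual interest)): balance=$1256.94 total_interest=$156.94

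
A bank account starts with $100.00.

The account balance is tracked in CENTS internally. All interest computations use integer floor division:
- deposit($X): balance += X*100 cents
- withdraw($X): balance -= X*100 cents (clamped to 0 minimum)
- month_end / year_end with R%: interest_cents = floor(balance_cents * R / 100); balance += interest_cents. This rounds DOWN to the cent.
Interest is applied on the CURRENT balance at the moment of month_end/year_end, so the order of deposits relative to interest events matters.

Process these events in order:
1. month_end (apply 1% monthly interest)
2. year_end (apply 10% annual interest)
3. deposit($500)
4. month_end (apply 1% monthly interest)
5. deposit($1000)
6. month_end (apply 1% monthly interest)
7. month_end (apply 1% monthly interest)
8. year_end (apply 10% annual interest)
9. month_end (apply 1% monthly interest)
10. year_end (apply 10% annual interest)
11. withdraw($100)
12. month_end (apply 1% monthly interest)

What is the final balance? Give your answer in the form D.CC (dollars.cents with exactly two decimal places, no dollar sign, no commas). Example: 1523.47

After 1 (month_end (apply 1% monthly interest)): balance=$101.00 total_interest=$1.00
After 2 (year_end (apply 10% annual interest)): balance=$111.10 total_interest=$11.10
After 3 (deposit($500)): balance=$611.10 total_interest=$11.10
After 4 (month_end (apply 1% monthly interest)): balance=$617.21 total_interest=$17.21
After 5 (deposit($1000)): balance=$1617.21 total_interest=$17.21
After 6 (month_end (apply 1% monthly interest)): balance=$1633.38 total_interest=$33.38
After 7 (month_end (apply 1% monthly interest)): balance=$1649.71 total_interest=$49.71
After 8 (year_end (apply 10% annual interest)): balance=$1814.68 total_interest=$214.68
After 9 (month_end (apply 1% monthly interest)): balance=$1832.82 total_interest=$232.82
After 10 (year_end (apply 10% annual interest)): balance=$2016.10 total_interest=$416.10
After 11 (withdraw($100)): balance=$1916.10 total_interest=$416.10
After 12 (month_end (apply 1% monthly interest)): balance=$1935.26 total_interest=$435.26

Answer: 1935.26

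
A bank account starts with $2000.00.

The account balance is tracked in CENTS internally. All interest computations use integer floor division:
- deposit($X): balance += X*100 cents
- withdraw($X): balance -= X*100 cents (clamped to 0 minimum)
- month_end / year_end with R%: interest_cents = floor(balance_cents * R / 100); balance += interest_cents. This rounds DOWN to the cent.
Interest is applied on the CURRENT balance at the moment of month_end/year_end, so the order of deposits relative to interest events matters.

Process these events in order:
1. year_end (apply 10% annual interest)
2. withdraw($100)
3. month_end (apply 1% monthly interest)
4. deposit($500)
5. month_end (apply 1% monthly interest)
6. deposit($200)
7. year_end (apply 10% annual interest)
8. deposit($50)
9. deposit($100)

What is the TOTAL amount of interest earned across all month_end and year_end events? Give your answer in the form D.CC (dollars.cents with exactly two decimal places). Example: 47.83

Answer: 531.93

Derivation:
After 1 (year_end (apply 10% annual interest)): balance=$2200.00 total_interest=$200.00
After 2 (withdraw($100)): balance=$2100.00 total_interest=$200.00
After 3 (month_end (apply 1% monthly interest)): balance=$2121.00 total_interest=$221.00
After 4 (deposit($500)): balance=$2621.00 total_interest=$221.00
After 5 (month_end (apply 1% monthly interest)): balance=$2647.21 total_interest=$247.21
After 6 (deposit($200)): balance=$2847.21 total_interest=$247.21
After 7 (year_end (apply 10% annual interest)): balance=$3131.93 total_interest=$531.93
After 8 (deposit($50)): balance=$3181.93 total_interest=$531.93
After 9 (deposit($100)): balance=$3281.93 total_interest=$531.93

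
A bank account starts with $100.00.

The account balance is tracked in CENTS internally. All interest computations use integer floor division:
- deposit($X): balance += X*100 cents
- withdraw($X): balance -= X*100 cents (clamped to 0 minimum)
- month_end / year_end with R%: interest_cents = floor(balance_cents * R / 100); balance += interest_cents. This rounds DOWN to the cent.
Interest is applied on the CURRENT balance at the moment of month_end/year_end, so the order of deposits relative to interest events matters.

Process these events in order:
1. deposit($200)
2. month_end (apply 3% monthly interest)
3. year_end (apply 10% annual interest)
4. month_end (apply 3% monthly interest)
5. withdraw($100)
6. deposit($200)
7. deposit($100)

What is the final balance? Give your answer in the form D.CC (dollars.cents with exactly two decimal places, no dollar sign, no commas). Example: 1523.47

Answer: 550.09

Derivation:
After 1 (deposit($200)): balance=$300.00 total_interest=$0.00
After 2 (month_end (apply 3% monthly interest)): balance=$309.00 total_interest=$9.00
After 3 (year_end (apply 10% annual interest)): balance=$339.90 total_interest=$39.90
After 4 (month_end (apply 3% monthly interest)): balance=$350.09 total_interest=$50.09
After 5 (withdraw($100)): balance=$250.09 total_interest=$50.09
After 6 (deposit($200)): balance=$450.09 total_interest=$50.09
After 7 (deposit($100)): balance=$550.09 total_interest=$50.09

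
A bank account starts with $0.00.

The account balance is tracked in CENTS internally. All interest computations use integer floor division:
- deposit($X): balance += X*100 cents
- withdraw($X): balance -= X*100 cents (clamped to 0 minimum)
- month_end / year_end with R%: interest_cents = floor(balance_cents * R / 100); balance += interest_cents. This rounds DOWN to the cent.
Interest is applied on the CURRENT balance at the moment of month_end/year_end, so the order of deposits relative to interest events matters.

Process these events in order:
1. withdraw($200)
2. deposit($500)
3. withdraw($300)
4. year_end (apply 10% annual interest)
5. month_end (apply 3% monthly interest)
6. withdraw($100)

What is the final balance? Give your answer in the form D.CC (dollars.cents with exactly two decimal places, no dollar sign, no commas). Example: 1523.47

Answer: 126.60

Derivation:
After 1 (withdraw($200)): balance=$0.00 total_interest=$0.00
After 2 (deposit($500)): balance=$500.00 total_interest=$0.00
After 3 (withdraw($300)): balance=$200.00 total_interest=$0.00
After 4 (year_end (apply 10% annual interest)): balance=$220.00 total_interest=$20.00
After 5 (month_end (apply 3% monthly interest)): balance=$226.60 total_interest=$26.60
After 6 (withdraw($100)): balance=$126.60 total_interest=$26.60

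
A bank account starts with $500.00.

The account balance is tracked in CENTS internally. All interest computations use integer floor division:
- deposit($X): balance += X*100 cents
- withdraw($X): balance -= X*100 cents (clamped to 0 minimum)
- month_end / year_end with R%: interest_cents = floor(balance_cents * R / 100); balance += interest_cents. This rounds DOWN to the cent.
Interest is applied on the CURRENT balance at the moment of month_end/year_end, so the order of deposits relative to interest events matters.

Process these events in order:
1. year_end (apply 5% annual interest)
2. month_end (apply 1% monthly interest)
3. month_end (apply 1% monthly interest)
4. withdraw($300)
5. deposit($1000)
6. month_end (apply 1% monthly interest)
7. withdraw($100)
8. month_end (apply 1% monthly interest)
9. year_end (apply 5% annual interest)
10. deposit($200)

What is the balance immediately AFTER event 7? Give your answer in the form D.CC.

Answer: 1147.90

Derivation:
After 1 (year_end (apply 5% annual interest)): balance=$525.00 total_interest=$25.00
After 2 (month_end (apply 1% monthly interest)): balance=$530.25 total_interest=$30.25
After 3 (month_end (apply 1% monthly interest)): balance=$535.55 total_interest=$35.55
After 4 (withdraw($300)): balance=$235.55 total_interest=$35.55
After 5 (deposit($1000)): balance=$1235.55 total_interest=$35.55
After 6 (month_end (apply 1% monthly interest)): balance=$1247.90 total_interest=$47.90
After 7 (withdraw($100)): balance=$1147.90 total_interest=$47.90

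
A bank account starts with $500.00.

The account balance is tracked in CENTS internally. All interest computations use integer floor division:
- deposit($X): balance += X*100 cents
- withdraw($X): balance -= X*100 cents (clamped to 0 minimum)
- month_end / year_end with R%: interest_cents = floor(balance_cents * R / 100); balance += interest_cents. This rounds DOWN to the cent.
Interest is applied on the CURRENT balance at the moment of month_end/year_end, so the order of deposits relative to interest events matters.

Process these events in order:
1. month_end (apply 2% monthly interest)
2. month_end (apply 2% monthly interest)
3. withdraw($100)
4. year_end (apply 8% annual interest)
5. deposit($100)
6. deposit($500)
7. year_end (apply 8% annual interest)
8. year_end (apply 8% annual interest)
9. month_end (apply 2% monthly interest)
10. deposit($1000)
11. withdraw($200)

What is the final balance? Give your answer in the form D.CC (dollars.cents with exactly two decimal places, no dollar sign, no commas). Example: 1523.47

After 1 (month_end (apply 2% monthly interest)): balance=$510.00 total_interest=$10.00
After 2 (month_end (apply 2% monthly interest)): balance=$520.20 total_interest=$20.20
After 3 (withdraw($100)): balance=$420.20 total_interest=$20.20
After 4 (year_end (apply 8% annual interest)): balance=$453.81 total_interest=$53.81
After 5 (deposit($100)): balance=$553.81 total_interest=$53.81
After 6 (deposit($500)): balance=$1053.81 total_interest=$53.81
After 7 (year_end (apply 8% annual interest)): balance=$1138.11 total_interest=$138.11
After 8 (year_end (apply 8% annual interest)): balance=$1229.15 total_interest=$229.15
After 9 (month_end (apply 2% monthly interest)): balance=$1253.73 total_interest=$253.73
After 10 (deposit($1000)): balance=$2253.73 total_interest=$253.73
After 11 (withdraw($200)): balance=$2053.73 total_interest=$253.73

Answer: 2053.73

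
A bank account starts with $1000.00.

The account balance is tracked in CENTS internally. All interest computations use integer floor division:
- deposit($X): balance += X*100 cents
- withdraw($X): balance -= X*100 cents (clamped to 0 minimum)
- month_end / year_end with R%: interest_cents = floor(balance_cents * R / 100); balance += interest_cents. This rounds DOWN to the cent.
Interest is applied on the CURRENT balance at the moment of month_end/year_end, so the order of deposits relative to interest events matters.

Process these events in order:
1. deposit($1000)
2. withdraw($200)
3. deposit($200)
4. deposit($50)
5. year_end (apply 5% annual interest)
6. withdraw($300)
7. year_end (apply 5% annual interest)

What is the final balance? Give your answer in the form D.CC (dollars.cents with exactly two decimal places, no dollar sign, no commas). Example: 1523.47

After 1 (deposit($1000)): balance=$2000.00 total_interest=$0.00
After 2 (withdraw($200)): balance=$1800.00 total_interest=$0.00
After 3 (deposit($200)): balance=$2000.00 total_interest=$0.00
After 4 (deposit($50)): balance=$2050.00 total_interest=$0.00
After 5 (year_end (apply 5% annual interest)): balance=$2152.50 total_interest=$102.50
After 6 (withdraw($300)): balance=$1852.50 total_interest=$102.50
After 7 (year_end (apply 5% annual interest)): balance=$1945.12 total_interest=$195.12

Answer: 1945.12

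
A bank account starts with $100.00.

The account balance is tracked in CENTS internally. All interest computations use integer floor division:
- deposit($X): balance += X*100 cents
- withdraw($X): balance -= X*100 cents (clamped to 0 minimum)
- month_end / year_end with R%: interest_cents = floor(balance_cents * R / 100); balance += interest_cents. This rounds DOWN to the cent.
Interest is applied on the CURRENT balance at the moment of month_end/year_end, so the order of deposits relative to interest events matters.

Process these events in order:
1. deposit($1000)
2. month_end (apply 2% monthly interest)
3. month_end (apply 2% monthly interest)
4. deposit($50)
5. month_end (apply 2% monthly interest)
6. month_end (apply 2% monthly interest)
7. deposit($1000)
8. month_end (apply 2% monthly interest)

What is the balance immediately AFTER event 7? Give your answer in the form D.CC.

Answer: 2242.68

Derivation:
After 1 (deposit($1000)): balance=$1100.00 total_interest=$0.00
After 2 (month_end (apply 2% monthly interest)): balance=$1122.00 total_interest=$22.00
After 3 (month_end (apply 2% monthly interest)): balance=$1144.44 total_interest=$44.44
After 4 (deposit($50)): balance=$1194.44 total_interest=$44.44
After 5 (month_end (apply 2% monthly interest)): balance=$1218.32 total_interest=$68.32
After 6 (month_end (apply 2% monthly interest)): balance=$1242.68 total_interest=$92.68
After 7 (deposit($1000)): balance=$2242.68 total_interest=$92.68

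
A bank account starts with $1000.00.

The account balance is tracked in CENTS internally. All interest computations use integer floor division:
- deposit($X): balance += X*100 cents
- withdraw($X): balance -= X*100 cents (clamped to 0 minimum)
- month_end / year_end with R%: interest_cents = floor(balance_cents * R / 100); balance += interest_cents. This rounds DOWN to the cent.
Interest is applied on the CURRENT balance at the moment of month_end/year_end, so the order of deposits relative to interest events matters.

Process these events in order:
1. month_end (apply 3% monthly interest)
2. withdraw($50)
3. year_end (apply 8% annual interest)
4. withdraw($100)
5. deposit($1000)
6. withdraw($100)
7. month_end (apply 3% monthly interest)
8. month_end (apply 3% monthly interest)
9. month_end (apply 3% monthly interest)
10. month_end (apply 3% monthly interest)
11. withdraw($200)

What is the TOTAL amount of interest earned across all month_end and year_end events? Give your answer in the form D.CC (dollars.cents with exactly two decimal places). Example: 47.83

Answer: 341.63

Derivation:
After 1 (month_end (apply 3% monthly interest)): balance=$1030.00 total_interest=$30.00
After 2 (withdraw($50)): balance=$980.00 total_interest=$30.00
After 3 (year_end (apply 8% annual interest)): balance=$1058.40 total_interest=$108.40
After 4 (withdraw($100)): balance=$958.40 total_interest=$108.40
After 5 (deposit($1000)): balance=$1958.40 total_interest=$108.40
After 6 (withdraw($100)): balance=$1858.40 total_interest=$108.40
After 7 (month_end (apply 3% monthly interest)): balance=$1914.15 total_interest=$164.15
After 8 (month_end (apply 3% monthly interest)): balance=$1971.57 total_interest=$221.57
After 9 (month_end (apply 3% monthly interest)): balance=$2030.71 total_interest=$280.71
After 10 (month_end (apply 3% monthly interest)): balance=$2091.63 total_interest=$341.63
After 11 (withdraw($200)): balance=$1891.63 total_interest=$341.63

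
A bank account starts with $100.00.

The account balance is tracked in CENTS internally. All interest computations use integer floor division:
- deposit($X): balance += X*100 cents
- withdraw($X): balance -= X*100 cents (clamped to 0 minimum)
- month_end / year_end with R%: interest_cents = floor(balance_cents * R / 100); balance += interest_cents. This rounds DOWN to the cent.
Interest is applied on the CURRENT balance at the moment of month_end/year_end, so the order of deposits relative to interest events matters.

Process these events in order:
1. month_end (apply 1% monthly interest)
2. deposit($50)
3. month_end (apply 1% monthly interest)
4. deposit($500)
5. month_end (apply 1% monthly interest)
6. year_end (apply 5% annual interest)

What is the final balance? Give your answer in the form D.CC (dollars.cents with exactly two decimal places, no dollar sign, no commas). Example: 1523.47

Answer: 691.98

Derivation:
After 1 (month_end (apply 1% monthly interest)): balance=$101.00 total_interest=$1.00
After 2 (deposit($50)): balance=$151.00 total_interest=$1.00
After 3 (month_end (apply 1% monthly interest)): balance=$152.51 total_interest=$2.51
After 4 (deposit($500)): balance=$652.51 total_interest=$2.51
After 5 (month_end (apply 1% monthly interest)): balance=$659.03 total_interest=$9.03
After 6 (year_end (apply 5% annual interest)): balance=$691.98 total_interest=$41.98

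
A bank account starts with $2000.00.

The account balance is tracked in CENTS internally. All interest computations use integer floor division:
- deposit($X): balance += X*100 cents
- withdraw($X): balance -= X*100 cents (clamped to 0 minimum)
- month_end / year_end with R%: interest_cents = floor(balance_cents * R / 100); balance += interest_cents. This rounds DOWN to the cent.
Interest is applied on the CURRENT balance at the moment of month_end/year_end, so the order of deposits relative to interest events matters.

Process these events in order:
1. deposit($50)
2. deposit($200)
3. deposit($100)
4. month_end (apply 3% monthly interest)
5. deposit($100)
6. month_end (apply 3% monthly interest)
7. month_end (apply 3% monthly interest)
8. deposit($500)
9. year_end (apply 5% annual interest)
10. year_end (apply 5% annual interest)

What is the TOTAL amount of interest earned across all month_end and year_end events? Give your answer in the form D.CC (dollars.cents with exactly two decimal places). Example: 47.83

After 1 (deposit($50)): balance=$2050.00 total_interest=$0.00
After 2 (deposit($200)): balance=$2250.00 total_interest=$0.00
After 3 (deposit($100)): balance=$2350.00 total_interest=$0.00
After 4 (month_end (apply 3% monthly interest)): balance=$2420.50 total_interest=$70.50
After 5 (deposit($100)): balance=$2520.50 total_interest=$70.50
After 6 (month_end (apply 3% monthly interest)): balance=$2596.11 total_interest=$146.11
After 7 (month_end (apply 3% monthly interest)): balance=$2673.99 total_interest=$223.99
After 8 (deposit($500)): balance=$3173.99 total_interest=$223.99
After 9 (year_end (apply 5% annual interest)): balance=$3332.68 total_interest=$382.68
After 10 (year_end (apply 5% annual interest)): balance=$3499.31 total_interest=$549.31

Answer: 549.31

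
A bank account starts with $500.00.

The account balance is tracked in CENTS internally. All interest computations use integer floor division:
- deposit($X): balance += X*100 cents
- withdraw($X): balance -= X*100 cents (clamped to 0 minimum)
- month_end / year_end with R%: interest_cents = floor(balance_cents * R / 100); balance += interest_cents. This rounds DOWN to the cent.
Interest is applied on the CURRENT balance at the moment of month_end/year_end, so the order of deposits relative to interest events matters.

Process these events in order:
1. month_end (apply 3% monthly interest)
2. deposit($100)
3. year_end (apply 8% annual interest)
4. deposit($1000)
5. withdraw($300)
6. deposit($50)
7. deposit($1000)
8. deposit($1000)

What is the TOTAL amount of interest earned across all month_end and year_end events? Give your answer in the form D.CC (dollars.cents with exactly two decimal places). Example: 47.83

After 1 (month_end (apply 3% monthly interest)): balance=$515.00 total_interest=$15.00
After 2 (deposit($100)): balance=$615.00 total_interest=$15.00
After 3 (year_end (apply 8% annual interest)): balance=$664.20 total_interest=$64.20
After 4 (deposit($1000)): balance=$1664.20 total_interest=$64.20
After 5 (withdraw($300)): balance=$1364.20 total_interest=$64.20
After 6 (deposit($50)): balance=$1414.20 total_interest=$64.20
After 7 (deposit($1000)): balance=$2414.20 total_interest=$64.20
After 8 (deposit($1000)): balance=$3414.20 total_interest=$64.20

Answer: 64.20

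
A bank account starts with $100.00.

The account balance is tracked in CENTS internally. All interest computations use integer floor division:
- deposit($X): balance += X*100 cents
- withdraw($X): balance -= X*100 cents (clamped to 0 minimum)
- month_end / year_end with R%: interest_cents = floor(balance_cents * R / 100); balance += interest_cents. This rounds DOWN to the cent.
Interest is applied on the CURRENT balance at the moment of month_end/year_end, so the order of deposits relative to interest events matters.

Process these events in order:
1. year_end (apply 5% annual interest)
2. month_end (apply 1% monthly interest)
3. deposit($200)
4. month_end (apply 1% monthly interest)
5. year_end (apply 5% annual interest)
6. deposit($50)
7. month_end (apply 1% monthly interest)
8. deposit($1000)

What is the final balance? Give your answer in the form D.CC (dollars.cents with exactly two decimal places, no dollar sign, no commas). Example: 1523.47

Answer: 1378.30

Derivation:
After 1 (year_end (apply 5% annual interest)): balance=$105.00 total_interest=$5.00
After 2 (month_end (apply 1% monthly interest)): balance=$106.05 total_interest=$6.05
After 3 (deposit($200)): balance=$306.05 total_interest=$6.05
After 4 (month_end (apply 1% monthly interest)): balance=$309.11 total_interest=$9.11
After 5 (year_end (apply 5% annual interest)): balance=$324.56 total_interest=$24.56
After 6 (deposit($50)): balance=$374.56 total_interest=$24.56
After 7 (month_end (apply 1% monthly interest)): balance=$378.30 total_interest=$28.30
After 8 (deposit($1000)): balance=$1378.30 total_interest=$28.30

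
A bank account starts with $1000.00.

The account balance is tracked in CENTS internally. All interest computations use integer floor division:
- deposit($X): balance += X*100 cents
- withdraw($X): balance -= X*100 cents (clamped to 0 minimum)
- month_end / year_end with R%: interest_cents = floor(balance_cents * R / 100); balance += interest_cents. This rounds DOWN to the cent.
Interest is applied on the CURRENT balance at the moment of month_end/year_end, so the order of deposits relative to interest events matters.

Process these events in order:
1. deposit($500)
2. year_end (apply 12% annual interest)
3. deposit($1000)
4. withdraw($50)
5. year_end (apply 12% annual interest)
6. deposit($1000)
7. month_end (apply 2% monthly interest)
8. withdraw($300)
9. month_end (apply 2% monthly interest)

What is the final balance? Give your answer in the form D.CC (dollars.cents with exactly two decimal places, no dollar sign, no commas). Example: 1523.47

After 1 (deposit($500)): balance=$1500.00 total_interest=$0.00
After 2 (year_end (apply 12% annual interest)): balance=$1680.00 total_interest=$180.00
After 3 (deposit($1000)): balance=$2680.00 total_interest=$180.00
After 4 (withdraw($50)): balance=$2630.00 total_interest=$180.00
After 5 (year_end (apply 12% annual interest)): balance=$2945.60 total_interest=$495.60
After 6 (deposit($1000)): balance=$3945.60 total_interest=$495.60
After 7 (month_end (apply 2% monthly interest)): balance=$4024.51 total_interest=$574.51
After 8 (withdraw($300)): balance=$3724.51 total_interest=$574.51
After 9 (month_end (apply 2% monthly interest)): balance=$3799.00 total_interest=$649.00

Answer: 3799.00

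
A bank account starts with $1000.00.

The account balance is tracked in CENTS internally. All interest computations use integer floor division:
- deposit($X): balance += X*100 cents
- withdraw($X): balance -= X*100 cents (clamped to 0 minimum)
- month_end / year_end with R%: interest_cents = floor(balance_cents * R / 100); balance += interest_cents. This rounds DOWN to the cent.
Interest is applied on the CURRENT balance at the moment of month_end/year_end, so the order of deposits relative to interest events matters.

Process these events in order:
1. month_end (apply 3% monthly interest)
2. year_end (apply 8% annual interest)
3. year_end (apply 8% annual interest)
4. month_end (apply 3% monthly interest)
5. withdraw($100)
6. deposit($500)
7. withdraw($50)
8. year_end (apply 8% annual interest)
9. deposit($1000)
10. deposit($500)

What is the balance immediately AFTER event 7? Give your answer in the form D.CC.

After 1 (month_end (apply 3% monthly interest)): balance=$1030.00 total_interest=$30.00
After 2 (year_end (apply 8% annual interest)): balance=$1112.40 total_interest=$112.40
After 3 (year_end (apply 8% annual interest)): balance=$1201.39 total_interest=$201.39
After 4 (month_end (apply 3% monthly interest)): balance=$1237.43 total_interest=$237.43
After 5 (withdraw($100)): balance=$1137.43 total_interest=$237.43
After 6 (deposit($500)): balance=$1637.43 total_interest=$237.43
After 7 (withdraw($50)): balance=$1587.43 total_interest=$237.43

Answer: 1587.43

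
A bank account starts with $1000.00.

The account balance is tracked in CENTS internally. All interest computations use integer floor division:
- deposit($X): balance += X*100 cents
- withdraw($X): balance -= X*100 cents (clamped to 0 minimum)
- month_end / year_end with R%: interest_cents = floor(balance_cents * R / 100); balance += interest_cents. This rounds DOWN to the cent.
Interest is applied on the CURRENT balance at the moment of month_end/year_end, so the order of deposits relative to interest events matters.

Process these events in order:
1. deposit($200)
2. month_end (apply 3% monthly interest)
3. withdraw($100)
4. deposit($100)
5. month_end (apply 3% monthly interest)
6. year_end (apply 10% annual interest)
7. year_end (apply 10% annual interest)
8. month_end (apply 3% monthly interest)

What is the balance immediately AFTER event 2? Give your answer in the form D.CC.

After 1 (deposit($200)): balance=$1200.00 total_interest=$0.00
After 2 (month_end (apply 3% monthly interest)): balance=$1236.00 total_interest=$36.00

Answer: 1236.00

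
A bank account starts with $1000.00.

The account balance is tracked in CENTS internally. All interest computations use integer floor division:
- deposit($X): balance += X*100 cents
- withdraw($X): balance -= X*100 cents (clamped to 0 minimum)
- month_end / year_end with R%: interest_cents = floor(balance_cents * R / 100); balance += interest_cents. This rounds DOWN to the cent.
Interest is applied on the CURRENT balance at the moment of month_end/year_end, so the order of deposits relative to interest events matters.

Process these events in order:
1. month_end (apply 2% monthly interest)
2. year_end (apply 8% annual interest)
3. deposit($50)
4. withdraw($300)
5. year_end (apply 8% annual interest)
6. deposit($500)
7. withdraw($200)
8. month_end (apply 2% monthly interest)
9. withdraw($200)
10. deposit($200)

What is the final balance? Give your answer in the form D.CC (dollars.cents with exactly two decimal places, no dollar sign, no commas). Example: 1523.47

After 1 (month_end (apply 2% monthly interest)): balance=$1020.00 total_interest=$20.00
After 2 (year_end (apply 8% annual interest)): balance=$1101.60 total_interest=$101.60
After 3 (deposit($50)): balance=$1151.60 total_interest=$101.60
After 4 (withdraw($300)): balance=$851.60 total_interest=$101.60
After 5 (year_end (apply 8% annual interest)): balance=$919.72 total_interest=$169.72
After 6 (deposit($500)): balance=$1419.72 total_interest=$169.72
After 7 (withdraw($200)): balance=$1219.72 total_interest=$169.72
After 8 (month_end (apply 2% monthly interest)): balance=$1244.11 total_interest=$194.11
After 9 (withdraw($200)): balance=$1044.11 total_interest=$194.11
After 10 (deposit($200)): balance=$1244.11 total_interest=$194.11

Answer: 1244.11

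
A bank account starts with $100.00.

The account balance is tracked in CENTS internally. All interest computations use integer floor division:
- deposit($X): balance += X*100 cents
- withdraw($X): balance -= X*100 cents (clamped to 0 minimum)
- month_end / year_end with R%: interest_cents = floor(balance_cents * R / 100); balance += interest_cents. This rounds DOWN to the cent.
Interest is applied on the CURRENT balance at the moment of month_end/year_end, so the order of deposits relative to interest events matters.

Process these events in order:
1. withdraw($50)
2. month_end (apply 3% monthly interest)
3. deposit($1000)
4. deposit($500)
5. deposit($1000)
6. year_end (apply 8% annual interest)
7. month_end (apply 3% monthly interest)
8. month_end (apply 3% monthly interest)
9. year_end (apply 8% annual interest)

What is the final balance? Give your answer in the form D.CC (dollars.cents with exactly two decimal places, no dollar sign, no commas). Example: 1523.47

Answer: 3157.29

Derivation:
After 1 (withdraw($50)): balance=$50.00 total_interest=$0.00
After 2 (month_end (apply 3% monthly interest)): balance=$51.50 total_interest=$1.50
After 3 (deposit($1000)): balance=$1051.50 total_interest=$1.50
After 4 (deposit($500)): balance=$1551.50 total_interest=$1.50
After 5 (deposit($1000)): balance=$2551.50 total_interest=$1.50
After 6 (year_end (apply 8% annual interest)): balance=$2755.62 total_interest=$205.62
After 7 (month_end (apply 3% monthly interest)): balance=$2838.28 total_interest=$288.28
After 8 (month_end (apply 3% monthly interest)): balance=$2923.42 total_interest=$373.42
After 9 (year_end (apply 8% annual interest)): balance=$3157.29 total_interest=$607.29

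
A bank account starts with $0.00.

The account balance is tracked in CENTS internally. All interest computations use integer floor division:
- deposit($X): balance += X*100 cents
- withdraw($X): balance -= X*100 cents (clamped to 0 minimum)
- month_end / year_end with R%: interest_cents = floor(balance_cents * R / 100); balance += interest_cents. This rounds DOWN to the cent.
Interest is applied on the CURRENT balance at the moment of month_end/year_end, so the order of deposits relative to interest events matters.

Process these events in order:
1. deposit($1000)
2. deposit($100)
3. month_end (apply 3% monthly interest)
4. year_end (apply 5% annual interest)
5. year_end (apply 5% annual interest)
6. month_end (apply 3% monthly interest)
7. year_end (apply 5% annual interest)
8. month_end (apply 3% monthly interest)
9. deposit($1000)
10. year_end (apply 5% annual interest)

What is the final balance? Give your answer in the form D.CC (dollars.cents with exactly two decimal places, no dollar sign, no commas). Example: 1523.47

Answer: 2511.02

Derivation:
After 1 (deposit($1000)): balance=$1000.00 total_interest=$0.00
After 2 (deposit($100)): balance=$1100.00 total_interest=$0.00
After 3 (month_end (apply 3% monthly interest)): balance=$1133.00 total_interest=$33.00
After 4 (year_end (apply 5% annual interest)): balance=$1189.65 total_interest=$89.65
After 5 (year_end (apply 5% annual interest)): balance=$1249.13 total_interest=$149.13
After 6 (month_end (apply 3% monthly interest)): balance=$1286.60 total_interest=$186.60
After 7 (year_end (apply 5% annual interest)): balance=$1350.93 total_interest=$250.93
After 8 (month_end (apply 3% monthly interest)): balance=$1391.45 total_interest=$291.45
After 9 (deposit($1000)): balance=$2391.45 total_interest=$291.45
After 10 (year_end (apply 5% annual interest)): balance=$2511.02 total_interest=$411.02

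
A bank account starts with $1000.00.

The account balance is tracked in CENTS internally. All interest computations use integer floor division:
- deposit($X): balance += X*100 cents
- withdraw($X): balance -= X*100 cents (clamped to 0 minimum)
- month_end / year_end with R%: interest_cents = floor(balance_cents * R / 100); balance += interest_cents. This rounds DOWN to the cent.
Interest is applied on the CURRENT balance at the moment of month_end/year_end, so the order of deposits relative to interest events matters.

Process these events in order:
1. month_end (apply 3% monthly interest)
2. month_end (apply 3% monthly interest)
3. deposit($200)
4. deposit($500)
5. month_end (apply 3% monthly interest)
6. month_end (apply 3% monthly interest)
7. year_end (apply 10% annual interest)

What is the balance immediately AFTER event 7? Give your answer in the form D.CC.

After 1 (month_end (apply 3% monthly interest)): balance=$1030.00 total_interest=$30.00
After 2 (month_end (apply 3% monthly interest)): balance=$1060.90 total_interest=$60.90
After 3 (deposit($200)): balance=$1260.90 total_interest=$60.90
After 4 (deposit($500)): balance=$1760.90 total_interest=$60.90
After 5 (month_end (apply 3% monthly interest)): balance=$1813.72 total_interest=$113.72
After 6 (month_end (apply 3% monthly interest)): balance=$1868.13 total_interest=$168.13
After 7 (year_end (apply 10% annual interest)): balance=$2054.94 total_interest=$354.94

Answer: 2054.94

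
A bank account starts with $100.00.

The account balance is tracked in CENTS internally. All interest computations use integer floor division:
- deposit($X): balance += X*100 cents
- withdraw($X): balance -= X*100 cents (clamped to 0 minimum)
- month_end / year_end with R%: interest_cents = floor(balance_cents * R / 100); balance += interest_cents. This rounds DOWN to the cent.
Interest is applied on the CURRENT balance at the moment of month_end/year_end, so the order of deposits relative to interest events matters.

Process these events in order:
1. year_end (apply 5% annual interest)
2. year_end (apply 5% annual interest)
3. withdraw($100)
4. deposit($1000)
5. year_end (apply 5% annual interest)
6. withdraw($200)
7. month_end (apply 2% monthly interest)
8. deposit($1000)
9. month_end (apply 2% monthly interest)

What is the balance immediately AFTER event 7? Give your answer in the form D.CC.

Answer: 877.97

Derivation:
After 1 (year_end (apply 5% annual interest)): balance=$105.00 total_interest=$5.00
After 2 (year_end (apply 5% annual interest)): balance=$110.25 total_interest=$10.25
After 3 (withdraw($100)): balance=$10.25 total_interest=$10.25
After 4 (deposit($1000)): balance=$1010.25 total_interest=$10.25
After 5 (year_end (apply 5% annual interest)): balance=$1060.76 total_interest=$60.76
After 6 (withdraw($200)): balance=$860.76 total_interest=$60.76
After 7 (month_end (apply 2% monthly interest)): balance=$877.97 total_interest=$77.97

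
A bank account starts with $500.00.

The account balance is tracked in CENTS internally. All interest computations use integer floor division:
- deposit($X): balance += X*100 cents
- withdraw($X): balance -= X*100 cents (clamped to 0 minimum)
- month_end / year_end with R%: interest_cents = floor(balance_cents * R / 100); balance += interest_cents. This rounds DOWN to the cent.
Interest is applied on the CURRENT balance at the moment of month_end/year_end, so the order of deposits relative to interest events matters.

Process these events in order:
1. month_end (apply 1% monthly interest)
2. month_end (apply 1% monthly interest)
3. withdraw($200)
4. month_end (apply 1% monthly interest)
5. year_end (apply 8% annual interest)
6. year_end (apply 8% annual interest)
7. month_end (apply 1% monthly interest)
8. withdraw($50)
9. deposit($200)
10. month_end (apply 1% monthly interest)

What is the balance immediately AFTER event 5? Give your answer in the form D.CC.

After 1 (month_end (apply 1% monthly interest)): balance=$505.00 total_interest=$5.00
After 2 (month_end (apply 1% monthly interest)): balance=$510.05 total_interest=$10.05
After 3 (withdraw($200)): balance=$310.05 total_interest=$10.05
After 4 (month_end (apply 1% monthly interest)): balance=$313.15 total_interest=$13.15
After 5 (year_end (apply 8% annual interest)): balance=$338.20 total_interest=$38.20

Answer: 338.20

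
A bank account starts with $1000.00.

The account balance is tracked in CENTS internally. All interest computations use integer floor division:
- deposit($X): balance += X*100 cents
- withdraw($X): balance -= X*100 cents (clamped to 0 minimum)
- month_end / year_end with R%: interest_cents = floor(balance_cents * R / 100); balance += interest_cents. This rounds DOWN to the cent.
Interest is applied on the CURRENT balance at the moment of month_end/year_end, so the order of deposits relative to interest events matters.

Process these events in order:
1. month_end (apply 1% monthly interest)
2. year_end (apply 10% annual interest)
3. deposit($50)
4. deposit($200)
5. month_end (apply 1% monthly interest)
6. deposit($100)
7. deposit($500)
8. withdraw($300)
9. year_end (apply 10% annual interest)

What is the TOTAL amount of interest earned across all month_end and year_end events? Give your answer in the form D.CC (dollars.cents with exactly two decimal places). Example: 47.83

After 1 (month_end (apply 1% monthly interest)): balance=$1010.00 total_interest=$10.00
After 2 (year_end (apply 10% annual interest)): balance=$1111.00 total_interest=$111.00
After 3 (deposit($50)): balance=$1161.00 total_interest=$111.00
After 4 (deposit($200)): balance=$1361.00 total_interest=$111.00
After 5 (month_end (apply 1% monthly interest)): balance=$1374.61 total_interest=$124.61
After 6 (deposit($100)): balance=$1474.61 total_interest=$124.61
After 7 (deposit($500)): balance=$1974.61 total_interest=$124.61
After 8 (withdraw($300)): balance=$1674.61 total_interest=$124.61
After 9 (year_end (apply 10% annual interest)): balance=$1842.07 total_interest=$292.07

Answer: 292.07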